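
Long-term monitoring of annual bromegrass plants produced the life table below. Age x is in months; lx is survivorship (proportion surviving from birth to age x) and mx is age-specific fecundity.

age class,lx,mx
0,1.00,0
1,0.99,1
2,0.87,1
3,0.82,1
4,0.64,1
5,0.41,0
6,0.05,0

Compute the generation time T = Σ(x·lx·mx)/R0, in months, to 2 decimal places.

lx·mx: 0, 0.99, 0.87, 0.82, 0.64, 0, 0 → R0 = 3.32
x·lx·mx: 0, 0.99, 1.74, 2.46, 2.56, 0, 0 → Σ = 7.75
T = 7.75 / 3.32 = 2.334337… → 2.33

2.33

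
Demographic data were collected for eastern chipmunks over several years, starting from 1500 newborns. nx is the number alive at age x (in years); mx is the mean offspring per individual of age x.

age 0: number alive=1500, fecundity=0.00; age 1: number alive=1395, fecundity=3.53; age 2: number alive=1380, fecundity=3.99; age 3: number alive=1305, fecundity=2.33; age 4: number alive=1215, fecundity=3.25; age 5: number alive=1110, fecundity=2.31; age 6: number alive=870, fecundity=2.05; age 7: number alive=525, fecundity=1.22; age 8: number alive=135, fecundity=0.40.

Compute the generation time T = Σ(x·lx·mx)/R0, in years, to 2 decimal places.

lx = nx/n0 = nx/1500: 1, 0.93, 0.92, 0.87, 0.81, 0.74, 0.58, 0.35, 0.09
lx·mx: 0, 3.2829, 3.6708, 2.0271, 2.6325, 1.7094, 1.189, 0.427, 0.036 → R0 = 14.9747
x·lx·mx: 0, 3.2829, 7.3416, 6.0813, 10.53, 8.547, 7.134, 2.989, 0.288 → Σ = 46.1938
T = 46.1938 / 14.9747 = 3.08479… → 3.08

3.08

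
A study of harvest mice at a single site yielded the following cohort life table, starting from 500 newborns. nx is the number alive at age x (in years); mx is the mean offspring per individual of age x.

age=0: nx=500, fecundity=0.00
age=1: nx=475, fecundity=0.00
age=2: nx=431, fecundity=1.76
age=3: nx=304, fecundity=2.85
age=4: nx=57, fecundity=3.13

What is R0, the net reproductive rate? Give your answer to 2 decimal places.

3.61

lx = nx/n0 = nx/500: 1, 0.95, 0.862, 0.608, 0.114
lx·mx by age: 0, 0, 1.51712, 1.7328, 0.35682
R0 = Σ lx·mx = 3.60674 → 3.61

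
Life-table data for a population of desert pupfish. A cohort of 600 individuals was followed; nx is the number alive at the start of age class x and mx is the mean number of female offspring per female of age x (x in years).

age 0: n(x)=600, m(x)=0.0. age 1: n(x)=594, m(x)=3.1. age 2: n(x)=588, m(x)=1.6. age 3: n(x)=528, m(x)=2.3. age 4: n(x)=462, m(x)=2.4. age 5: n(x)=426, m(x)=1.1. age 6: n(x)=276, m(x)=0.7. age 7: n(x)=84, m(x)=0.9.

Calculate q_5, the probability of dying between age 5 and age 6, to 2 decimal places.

0.35

lx = nx/n0 = nx/600: 1, 0.99, 0.98, 0.88, 0.77, 0.71, 0.46, 0.14
q_5 = (l_5 − l_6) / l_5 = (0.71 − 0.46) / 0.71
     = 0.25 / 0.71 = 0.352113… → 0.35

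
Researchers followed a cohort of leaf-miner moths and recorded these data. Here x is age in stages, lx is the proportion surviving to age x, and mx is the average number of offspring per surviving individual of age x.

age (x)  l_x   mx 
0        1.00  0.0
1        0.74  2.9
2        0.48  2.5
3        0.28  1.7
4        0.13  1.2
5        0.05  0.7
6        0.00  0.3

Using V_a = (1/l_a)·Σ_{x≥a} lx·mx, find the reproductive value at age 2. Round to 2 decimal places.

lx·mx for x ≥ 2: 1.2, 0.476, 0.156, 0.035, 0 → sum = 1.867
V_2 = 1.867 / l_2 = 1.867 / 0.48 = 3.889583… → 3.89

3.89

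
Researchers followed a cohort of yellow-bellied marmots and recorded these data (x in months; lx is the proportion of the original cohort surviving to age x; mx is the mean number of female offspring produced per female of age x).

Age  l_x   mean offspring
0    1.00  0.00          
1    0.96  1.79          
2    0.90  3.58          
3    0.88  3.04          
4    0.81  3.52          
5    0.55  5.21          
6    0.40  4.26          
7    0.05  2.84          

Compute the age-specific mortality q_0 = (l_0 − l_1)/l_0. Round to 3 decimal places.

q_0 = (l_0 − l_1) / l_0 = (1 − 0.96) / 1
     = 0.04 / 1 = 0.04 → 0.040

0.040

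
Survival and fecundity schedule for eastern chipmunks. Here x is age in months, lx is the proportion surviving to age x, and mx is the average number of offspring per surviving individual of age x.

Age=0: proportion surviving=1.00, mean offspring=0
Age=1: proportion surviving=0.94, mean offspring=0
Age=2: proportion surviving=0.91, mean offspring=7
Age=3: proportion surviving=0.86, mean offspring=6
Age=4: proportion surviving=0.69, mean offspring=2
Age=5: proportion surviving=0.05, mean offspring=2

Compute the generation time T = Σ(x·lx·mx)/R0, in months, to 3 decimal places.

lx·mx: 0, 0, 6.37, 5.16, 1.38, 0.1 → R0 = 13.01
x·lx·mx: 0, 0, 12.74, 15.48, 5.52, 0.5 → Σ = 34.24
T = 34.24 / 13.01 = 2.631822… → 2.632

2.632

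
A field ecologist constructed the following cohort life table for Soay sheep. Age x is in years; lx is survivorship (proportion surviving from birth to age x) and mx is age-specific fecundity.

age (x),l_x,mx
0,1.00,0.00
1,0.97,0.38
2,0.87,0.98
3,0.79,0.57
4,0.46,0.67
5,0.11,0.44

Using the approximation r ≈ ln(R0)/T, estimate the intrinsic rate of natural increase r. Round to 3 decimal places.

R0 = Σ lx·mx = 0 + 0.3686 + 0.8526 + 0.4503 + 0.3082 + 0.0484 = 2.0281
Σ x·lx·mx = 4.8995; T = 4.8995/2.0281 = 2.41581…
r ≈ ln(R0)/T = ln(2.0281)/2.41581… = 0.2927… → 0.293

0.293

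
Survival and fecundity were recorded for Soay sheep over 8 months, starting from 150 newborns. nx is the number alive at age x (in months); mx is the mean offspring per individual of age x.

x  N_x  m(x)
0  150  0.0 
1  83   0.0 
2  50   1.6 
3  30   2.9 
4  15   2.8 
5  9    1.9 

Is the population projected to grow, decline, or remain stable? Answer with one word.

growing

lx = nx/n0 = nx/150: 1, 0.55333…, 0.33333…, 0.2, 0.1, 0.06
R0 = Σ lx·mx = 0 + 0 + 0.533333… + 0.58 + 0.28 + 0.114 = 1.507333…
R0 > 1, so the population is growing.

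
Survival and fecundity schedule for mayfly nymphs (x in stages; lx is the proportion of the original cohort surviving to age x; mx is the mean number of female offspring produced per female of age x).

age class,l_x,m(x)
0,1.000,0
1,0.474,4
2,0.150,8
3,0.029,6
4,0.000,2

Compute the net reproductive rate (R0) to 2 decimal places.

lx·mx by age: 0, 1.896, 1.2, 0.174, 0
R0 = Σ lx·mx = 3.27 → 3.27

3.27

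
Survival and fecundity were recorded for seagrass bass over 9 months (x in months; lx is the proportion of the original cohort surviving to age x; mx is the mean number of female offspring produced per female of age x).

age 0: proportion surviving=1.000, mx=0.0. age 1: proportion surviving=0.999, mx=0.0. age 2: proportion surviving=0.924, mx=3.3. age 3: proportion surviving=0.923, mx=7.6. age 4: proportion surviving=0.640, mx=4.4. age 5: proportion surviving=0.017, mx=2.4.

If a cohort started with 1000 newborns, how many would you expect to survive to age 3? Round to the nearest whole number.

Expected survivors = N0 · l_3 = 1000 × 0.923 = 923 → 923

923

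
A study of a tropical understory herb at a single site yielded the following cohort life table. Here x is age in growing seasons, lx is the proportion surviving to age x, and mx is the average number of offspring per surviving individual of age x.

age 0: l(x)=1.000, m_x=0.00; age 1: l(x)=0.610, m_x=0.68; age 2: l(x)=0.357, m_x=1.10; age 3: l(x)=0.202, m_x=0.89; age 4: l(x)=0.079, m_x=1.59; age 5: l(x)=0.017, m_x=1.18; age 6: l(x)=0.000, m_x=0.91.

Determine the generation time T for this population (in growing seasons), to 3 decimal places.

lx·mx: 0, 0.4148, 0.3927, 0.17978, 0.12561, 0.02006, 0 → R0 = 1.13295
x·lx·mx: 0, 0.4148, 0.7854, 0.53934, 0.50244, 0.1003, 0 → Σ = 2.34228
T = 2.34228 / 1.13295 = 2.067417… → 2.067

2.067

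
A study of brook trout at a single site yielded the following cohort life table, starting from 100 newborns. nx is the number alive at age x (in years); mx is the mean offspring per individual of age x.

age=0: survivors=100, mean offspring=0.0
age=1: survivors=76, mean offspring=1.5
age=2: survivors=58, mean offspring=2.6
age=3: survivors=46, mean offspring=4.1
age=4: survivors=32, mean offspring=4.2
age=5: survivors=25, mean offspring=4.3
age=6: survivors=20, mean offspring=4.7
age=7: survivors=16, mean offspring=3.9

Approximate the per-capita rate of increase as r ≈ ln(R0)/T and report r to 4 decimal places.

lx = nx/n0 = nx/100: 1, 0.76, 0.58, 0.46, 0.32, 0.25, 0.2, 0.16
R0 = Σ lx·mx = 0 + 1.14 + 1.508 + 1.886 + 1.344 + 1.075 + 0.94 + 0.624 = 8.517
Σ x·lx·mx = 30.573; T = 30.573/8.517 = 3.58964…
r ≈ ln(R0)/T = ln(8.517)/3.58964… = 0.596734… → 0.5967

0.5967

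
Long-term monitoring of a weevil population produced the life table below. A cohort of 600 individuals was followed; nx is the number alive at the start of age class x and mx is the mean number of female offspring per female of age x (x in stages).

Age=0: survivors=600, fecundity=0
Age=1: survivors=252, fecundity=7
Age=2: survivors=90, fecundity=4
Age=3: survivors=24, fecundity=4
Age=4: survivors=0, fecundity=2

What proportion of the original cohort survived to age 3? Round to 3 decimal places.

l_3 = n_3/n_0 = 24/600 = 0.04 → 0.040

0.040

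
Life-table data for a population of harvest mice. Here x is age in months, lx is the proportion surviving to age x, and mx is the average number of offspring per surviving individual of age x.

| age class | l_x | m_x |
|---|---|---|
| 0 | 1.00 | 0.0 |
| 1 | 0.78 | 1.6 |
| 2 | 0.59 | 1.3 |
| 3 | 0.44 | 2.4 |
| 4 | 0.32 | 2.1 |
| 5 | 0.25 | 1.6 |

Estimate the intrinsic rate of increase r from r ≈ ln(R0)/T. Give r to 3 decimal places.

R0 = Σ lx·mx = 0 + 1.248 + 0.767 + 1.056 + 0.672 + 0.4 = 4.143
Σ x·lx·mx = 10.638; T = 10.638/4.143 = 2.5677…
r ≈ ln(R0)/T = ln(4.143)/2.5677… = 0.55358… → 0.554

0.554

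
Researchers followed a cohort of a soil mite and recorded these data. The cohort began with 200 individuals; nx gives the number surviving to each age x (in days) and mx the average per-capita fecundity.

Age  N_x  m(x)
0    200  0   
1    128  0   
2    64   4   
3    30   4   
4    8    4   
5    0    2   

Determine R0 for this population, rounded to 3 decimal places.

lx = nx/n0 = nx/200: 1, 0.64, 0.32, 0.15, 0.04, 0
lx·mx by age: 0, 0, 1.28, 0.6, 0.16, 0
R0 = Σ lx·mx = 2.04 → 2.040

2.040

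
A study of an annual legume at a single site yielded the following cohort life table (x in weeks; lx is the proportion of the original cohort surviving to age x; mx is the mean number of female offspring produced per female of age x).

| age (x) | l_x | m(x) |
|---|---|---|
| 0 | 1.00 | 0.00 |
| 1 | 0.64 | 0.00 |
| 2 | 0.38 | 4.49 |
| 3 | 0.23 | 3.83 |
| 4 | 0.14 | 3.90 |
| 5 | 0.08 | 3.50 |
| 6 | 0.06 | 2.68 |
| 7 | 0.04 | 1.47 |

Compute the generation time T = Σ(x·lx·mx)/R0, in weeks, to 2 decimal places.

3.03

lx·mx: 0, 0, 1.7062, 0.8809, 0.546, 0.28, 0.1608, 0.0588 → R0 = 3.6327
x·lx·mx: 0, 0, 3.4124, 2.6427, 2.184, 1.4, 0.9648, 0.4116 → Σ = 11.0155
T = 11.0155 / 3.6327 = 3.032318… → 3.03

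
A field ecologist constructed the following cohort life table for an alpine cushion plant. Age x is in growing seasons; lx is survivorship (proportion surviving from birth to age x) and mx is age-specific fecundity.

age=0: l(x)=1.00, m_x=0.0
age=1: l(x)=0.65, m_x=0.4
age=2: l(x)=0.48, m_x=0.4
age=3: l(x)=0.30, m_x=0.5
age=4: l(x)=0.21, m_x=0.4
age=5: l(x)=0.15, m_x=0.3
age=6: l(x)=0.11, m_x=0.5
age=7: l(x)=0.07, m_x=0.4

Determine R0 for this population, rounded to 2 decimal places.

lx·mx by age: 0, 0.26, 0.192, 0.15, 0.084, 0.045, 0.055, 0.028
R0 = Σ lx·mx = 0.814 → 0.81

0.81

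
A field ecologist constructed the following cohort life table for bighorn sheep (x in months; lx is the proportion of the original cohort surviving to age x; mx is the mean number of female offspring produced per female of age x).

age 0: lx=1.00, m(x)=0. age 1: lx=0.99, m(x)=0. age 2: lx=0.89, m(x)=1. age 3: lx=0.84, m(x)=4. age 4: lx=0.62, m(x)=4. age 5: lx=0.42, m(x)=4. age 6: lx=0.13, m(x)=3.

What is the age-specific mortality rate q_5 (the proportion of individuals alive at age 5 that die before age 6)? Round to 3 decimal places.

0.690

q_5 = (l_5 − l_6) / l_5 = (0.42 − 0.13) / 0.42
     = 0.29 / 0.42 = 0.690476… → 0.690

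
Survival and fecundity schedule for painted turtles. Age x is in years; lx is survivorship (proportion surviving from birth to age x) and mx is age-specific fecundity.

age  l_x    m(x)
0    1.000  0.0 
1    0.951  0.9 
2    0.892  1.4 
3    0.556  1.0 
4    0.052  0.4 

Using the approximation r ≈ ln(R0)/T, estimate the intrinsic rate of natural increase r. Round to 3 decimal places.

0.518

R0 = Σ lx·mx = 0 + 0.8559 + 1.2488 + 0.556 + 0.0208 = 2.6815
Σ x·lx·mx = 5.1047; T = 5.1047/2.6815 = 1.90367…
r ≈ ln(R0)/T = ln(2.6815)/1.90367… = 0.51814… → 0.518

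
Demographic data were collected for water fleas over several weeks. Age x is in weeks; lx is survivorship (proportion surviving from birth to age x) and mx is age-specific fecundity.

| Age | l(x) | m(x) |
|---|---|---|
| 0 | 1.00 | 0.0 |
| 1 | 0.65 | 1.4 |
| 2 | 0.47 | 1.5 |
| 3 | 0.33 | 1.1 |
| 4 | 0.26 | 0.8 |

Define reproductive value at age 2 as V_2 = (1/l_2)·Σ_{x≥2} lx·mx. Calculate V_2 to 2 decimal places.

lx·mx for x ≥ 2: 0.705, 0.363, 0.208 → sum = 1.276
V_2 = 1.276 / l_2 = 1.276 / 0.47 = 2.714894… → 2.71

2.71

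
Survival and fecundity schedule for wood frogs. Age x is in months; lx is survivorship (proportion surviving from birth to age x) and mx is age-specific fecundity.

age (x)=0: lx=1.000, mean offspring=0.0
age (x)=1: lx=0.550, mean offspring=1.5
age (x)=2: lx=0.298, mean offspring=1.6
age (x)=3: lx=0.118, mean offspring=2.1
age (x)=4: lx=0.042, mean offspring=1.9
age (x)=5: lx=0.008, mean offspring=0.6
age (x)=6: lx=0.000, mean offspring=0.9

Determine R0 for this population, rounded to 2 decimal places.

lx·mx by age: 0, 0.825, 0.4768, 0.2478, 0.0798, 0.0048, 0
R0 = Σ lx·mx = 1.6342 → 1.63

1.63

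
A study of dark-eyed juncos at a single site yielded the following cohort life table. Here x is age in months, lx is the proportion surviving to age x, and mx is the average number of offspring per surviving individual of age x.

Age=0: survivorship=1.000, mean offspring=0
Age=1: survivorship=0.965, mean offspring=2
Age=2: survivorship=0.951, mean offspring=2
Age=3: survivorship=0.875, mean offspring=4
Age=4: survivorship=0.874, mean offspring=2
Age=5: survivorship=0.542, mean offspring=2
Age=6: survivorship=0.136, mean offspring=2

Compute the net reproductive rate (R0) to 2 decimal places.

10.44

lx·mx by age: 0, 1.93, 1.902, 3.5, 1.748, 1.084, 0.272
R0 = Σ lx·mx = 10.436 → 10.44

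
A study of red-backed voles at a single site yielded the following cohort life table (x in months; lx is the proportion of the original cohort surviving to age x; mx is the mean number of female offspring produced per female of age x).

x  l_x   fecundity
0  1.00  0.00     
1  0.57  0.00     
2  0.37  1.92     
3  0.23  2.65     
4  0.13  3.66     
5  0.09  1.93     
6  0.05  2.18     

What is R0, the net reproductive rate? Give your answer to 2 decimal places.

2.08

lx·mx by age: 0, 0, 0.7104, 0.6095, 0.4758, 0.1737, 0.109
R0 = Σ lx·mx = 2.0784 → 2.08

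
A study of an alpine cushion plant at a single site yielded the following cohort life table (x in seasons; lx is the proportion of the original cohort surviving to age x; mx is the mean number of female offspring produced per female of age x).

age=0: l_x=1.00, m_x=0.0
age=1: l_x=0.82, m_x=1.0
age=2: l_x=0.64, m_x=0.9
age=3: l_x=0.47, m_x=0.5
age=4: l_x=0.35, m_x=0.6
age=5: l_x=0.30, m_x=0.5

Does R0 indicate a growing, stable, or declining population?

R0 = Σ lx·mx = 0 + 0.82 + 0.576 + 0.235 + 0.21 + 0.15 = 1.991
R0 > 1, so the population is growing.

growing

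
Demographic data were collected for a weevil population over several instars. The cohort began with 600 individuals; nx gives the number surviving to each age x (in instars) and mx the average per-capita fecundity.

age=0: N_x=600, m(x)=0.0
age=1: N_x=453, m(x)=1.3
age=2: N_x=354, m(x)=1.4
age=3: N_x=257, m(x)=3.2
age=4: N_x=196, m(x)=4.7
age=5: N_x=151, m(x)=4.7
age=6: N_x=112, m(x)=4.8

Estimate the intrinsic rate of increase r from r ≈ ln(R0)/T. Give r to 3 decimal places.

lx = nx/n0 = nx/600: 1, 0.755, 0.59, 0.42833…, 0.32667…, 0.25167…, 0.18667…
R0 = Σ lx·mx = 0 + 0.9815 + 0.826 + 1.37067… + 1.53533… + 1.18283… + 0.896… = 6.792333…
Σ x·lx·mx = 24.177…; T = 24.177…/6.792333… = 3.55945…
r ≈ ln(R0)/T = ln(6.792333…)/3.55945… = 0.53823… → 0.538

0.538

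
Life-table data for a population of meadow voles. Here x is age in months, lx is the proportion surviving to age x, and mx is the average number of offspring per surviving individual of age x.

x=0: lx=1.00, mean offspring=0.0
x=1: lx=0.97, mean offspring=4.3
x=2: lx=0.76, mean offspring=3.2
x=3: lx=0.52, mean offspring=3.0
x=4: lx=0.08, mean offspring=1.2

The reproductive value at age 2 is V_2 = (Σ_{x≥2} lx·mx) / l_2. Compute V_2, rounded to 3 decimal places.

lx·mx for x ≥ 2: 2.432, 1.56, 0.096 → sum = 4.088
V_2 = 4.088 / l_2 = 4.088 / 0.76 = 5.378947… → 5.379

5.379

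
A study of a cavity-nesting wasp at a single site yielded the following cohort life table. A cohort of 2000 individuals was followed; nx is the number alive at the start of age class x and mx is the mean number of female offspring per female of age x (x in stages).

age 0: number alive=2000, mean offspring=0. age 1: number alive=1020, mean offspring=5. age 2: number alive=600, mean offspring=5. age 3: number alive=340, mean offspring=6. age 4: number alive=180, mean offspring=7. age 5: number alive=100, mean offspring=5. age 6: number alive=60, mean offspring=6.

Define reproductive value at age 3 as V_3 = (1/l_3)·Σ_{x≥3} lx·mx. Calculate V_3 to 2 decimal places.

lx = nx/n0 = nx/2000: 1, 0.51, 0.3, 0.17, 0.09, 0.05, 0.03
lx·mx for x ≥ 3: 1.02, 0.63, 0.25, 0.18 → sum = 2.08
V_3 = 2.08 / l_3 = 2.08 / 0.17 = 12.235294… → 12.24

12.24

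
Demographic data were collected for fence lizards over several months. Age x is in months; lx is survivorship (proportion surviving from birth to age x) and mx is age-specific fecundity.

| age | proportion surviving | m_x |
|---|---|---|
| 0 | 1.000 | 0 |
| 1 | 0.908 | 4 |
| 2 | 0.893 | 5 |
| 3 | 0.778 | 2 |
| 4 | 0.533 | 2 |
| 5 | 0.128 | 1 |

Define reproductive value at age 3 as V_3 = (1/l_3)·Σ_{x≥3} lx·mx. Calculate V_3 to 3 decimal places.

lx·mx for x ≥ 3: 1.556, 1.066, 0.128 → sum = 2.75
V_3 = 2.75 / l_3 = 2.75 / 0.778 = 3.534704… → 3.535

3.535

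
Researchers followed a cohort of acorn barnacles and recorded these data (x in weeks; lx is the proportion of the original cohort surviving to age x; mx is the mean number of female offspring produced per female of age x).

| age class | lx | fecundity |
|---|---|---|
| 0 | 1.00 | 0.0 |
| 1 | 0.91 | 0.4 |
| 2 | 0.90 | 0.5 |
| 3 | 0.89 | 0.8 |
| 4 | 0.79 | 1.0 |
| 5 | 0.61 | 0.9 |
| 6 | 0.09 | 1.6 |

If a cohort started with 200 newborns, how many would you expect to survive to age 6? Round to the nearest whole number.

18

Expected survivors = N0 · l_6 = 200 × 0.09 = 18 → 18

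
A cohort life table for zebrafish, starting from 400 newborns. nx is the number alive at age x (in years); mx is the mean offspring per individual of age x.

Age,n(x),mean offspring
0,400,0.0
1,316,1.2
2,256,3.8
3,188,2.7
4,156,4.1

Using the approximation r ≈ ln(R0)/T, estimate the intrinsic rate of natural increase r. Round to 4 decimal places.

lx = nx/n0 = nx/400: 1, 0.79, 0.64, 0.47, 0.39
R0 = Σ lx·mx = 0 + 0.948 + 2.432 + 1.269 + 1.599 = 6.248
Σ x·lx·mx = 16.015; T = 16.015/6.248 = 2.56322…
r ≈ ln(R0)/T = ln(6.248)/2.56322… = 0.714828… → 0.7148

0.7148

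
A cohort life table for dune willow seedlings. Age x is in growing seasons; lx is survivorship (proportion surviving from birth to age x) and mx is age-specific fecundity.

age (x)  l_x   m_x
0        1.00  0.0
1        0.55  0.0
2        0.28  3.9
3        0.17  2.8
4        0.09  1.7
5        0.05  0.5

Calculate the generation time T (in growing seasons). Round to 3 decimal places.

2.491

lx·mx: 0, 0, 1.092, 0.476, 0.153, 0.025 → R0 = 1.746
x·lx·mx: 0, 0, 2.184, 1.428, 0.612, 0.125 → Σ = 4.349
T = 4.349 / 1.746 = 2.490836… → 2.491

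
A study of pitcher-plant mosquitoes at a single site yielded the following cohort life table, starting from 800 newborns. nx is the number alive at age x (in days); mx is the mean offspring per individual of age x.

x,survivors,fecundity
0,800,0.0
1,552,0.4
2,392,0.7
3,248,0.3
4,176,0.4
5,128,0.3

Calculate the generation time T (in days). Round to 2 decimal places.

lx = nx/n0 = nx/800: 1, 0.69, 0.49, 0.31, 0.22, 0.16
lx·mx: 0, 0.276, 0.343, 0.093, 0.088, 0.048 → R0 = 0.848
x·lx·mx: 0, 0.276, 0.686, 0.279, 0.352, 0.24 → Σ = 1.833
T = 1.833 / 0.848 = 2.161557… → 2.16

2.16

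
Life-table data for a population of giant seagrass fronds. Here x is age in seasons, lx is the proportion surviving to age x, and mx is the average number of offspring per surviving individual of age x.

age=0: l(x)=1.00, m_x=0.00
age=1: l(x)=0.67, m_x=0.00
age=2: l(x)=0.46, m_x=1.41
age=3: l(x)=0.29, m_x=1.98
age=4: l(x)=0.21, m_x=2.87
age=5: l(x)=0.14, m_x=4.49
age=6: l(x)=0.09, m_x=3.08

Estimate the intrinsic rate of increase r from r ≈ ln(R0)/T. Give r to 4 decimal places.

R0 = Σ lx·mx = 0 + 0 + 0.6486 + 0.5742 + 0.6027 + 0.6286 + 0.2772 = 2.7313
Σ x·lx·mx = 10.2368; T = 10.2368/2.7313 = 3.74796…
r ≈ ln(R0)/T = ln(2.7313)/3.74796… = 0.268087… → 0.2681

0.2681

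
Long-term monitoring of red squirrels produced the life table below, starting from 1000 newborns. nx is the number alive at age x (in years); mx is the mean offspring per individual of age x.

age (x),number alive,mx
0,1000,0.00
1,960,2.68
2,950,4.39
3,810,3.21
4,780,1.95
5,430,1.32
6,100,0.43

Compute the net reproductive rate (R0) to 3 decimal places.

11.475

lx = nx/n0 = nx/1000: 1, 0.96, 0.95, 0.81, 0.78, 0.43, 0.1
lx·mx by age: 0, 2.5728, 4.1705, 2.6001, 1.521, 0.5676, 0.043
R0 = Σ lx·mx = 11.475 → 11.475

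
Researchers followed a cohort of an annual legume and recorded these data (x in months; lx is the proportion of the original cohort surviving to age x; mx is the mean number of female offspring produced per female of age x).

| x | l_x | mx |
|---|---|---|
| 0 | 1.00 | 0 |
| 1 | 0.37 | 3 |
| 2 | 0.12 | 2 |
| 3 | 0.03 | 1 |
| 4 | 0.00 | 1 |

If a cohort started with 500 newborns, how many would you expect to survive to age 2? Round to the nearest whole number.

Expected survivors = N0 · l_2 = 500 × 0.12 = 60 → 60

60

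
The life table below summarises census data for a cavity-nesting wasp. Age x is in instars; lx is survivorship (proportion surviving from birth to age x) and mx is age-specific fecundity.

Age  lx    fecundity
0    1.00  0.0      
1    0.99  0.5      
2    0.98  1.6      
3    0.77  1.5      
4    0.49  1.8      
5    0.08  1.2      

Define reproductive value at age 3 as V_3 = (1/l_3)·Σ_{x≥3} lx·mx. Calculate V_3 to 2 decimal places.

lx·mx for x ≥ 3: 1.155, 0.882, 0.096 → sum = 2.133
V_3 = 2.133 / l_3 = 2.133 / 0.77 = 2.77013… → 2.77

2.77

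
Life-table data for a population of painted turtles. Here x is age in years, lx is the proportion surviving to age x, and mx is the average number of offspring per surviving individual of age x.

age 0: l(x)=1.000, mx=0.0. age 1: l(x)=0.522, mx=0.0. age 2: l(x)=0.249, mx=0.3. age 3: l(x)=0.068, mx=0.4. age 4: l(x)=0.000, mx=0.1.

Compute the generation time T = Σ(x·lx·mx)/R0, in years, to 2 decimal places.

lx·mx: 0, 0, 0.0747, 0.0272, 0 → R0 = 0.1019
x·lx·mx: 0, 0, 0.1494, 0.0816, 0 → Σ = 0.231
T = 0.231 / 0.1019 = 2.266928… → 2.27

2.27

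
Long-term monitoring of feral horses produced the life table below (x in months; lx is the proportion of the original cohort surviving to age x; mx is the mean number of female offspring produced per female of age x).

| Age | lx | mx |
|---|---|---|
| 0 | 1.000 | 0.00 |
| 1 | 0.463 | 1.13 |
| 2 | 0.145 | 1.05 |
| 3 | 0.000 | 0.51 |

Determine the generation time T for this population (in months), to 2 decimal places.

1.23

lx·mx: 0, 0.52319, 0.15225, 0 → R0 = 0.67544
x·lx·mx: 0, 0.52319, 0.3045, 0 → Σ = 0.82769
T = 0.82769 / 0.67544 = 1.225409… → 1.23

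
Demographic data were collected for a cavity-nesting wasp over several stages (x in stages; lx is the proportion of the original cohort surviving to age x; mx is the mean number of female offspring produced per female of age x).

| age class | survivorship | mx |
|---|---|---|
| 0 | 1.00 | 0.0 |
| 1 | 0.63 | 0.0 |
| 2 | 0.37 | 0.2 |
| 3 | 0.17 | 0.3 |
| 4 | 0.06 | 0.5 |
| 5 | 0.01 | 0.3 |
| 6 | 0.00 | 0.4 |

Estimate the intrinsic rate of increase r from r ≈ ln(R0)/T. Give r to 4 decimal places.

-0.6687

R0 = Σ lx·mx = 0 + 0 + 0.074 + 0.051 + 0.03 + 0.003 + 0 = 0.158
Σ x·lx·mx = 0.436; T = 0.436/0.158 = 2.75949…
r ≈ ln(R0)/T = ln(0.158)/2.75949… = -0.668659… → -0.6687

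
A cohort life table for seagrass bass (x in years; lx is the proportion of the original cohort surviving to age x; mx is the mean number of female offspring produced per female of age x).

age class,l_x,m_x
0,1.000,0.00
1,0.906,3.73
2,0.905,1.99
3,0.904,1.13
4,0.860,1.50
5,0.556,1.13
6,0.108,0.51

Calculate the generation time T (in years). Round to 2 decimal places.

2.28

lx·mx: 0, 3.37938, 1.80095, 1.02152, 1.29, 0.62828, 0.05508 → R0 = 8.17521
x·lx·mx: 0, 3.37938, 3.6019, 3.06456, 5.16, 3.1414, 0.33048 → Σ = 18.67772
T = 18.67772 / 8.17521 = 2.284678… → 2.28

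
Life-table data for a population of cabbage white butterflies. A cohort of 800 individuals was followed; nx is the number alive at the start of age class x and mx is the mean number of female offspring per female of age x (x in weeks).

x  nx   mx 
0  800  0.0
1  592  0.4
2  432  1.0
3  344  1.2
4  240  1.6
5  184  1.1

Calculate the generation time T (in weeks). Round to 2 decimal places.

lx = nx/n0 = nx/800: 1, 0.74, 0.54, 0.43, 0.3, 0.23
lx·mx: 0, 0.296, 0.54, 0.516, 0.48, 0.253 → R0 = 2.085
x·lx·mx: 0, 0.296, 1.08, 1.548, 1.92, 1.265 → Σ = 6.109
T = 6.109 / 2.085 = 2.929976… → 2.93

2.93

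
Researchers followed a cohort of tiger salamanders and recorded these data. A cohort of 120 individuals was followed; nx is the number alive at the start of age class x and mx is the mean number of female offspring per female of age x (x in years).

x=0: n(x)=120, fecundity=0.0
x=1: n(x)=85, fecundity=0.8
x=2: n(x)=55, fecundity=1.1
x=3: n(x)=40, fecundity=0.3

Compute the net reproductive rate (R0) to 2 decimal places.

1.17

lx = nx/n0 = nx/120: 1, 0.70833…, 0.45833…, 0.33333…
lx·mx by age: 0, 0.566667…, 0.504167…, 0.1…
R0 = Σ lx·mx = 1.170833… → 1.17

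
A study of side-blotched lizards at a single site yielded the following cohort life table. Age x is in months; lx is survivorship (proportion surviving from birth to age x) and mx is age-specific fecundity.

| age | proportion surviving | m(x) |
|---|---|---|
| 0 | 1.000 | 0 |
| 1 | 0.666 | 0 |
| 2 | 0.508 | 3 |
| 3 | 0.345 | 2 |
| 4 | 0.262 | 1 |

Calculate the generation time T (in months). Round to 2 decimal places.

2.49

lx·mx: 0, 0, 1.524, 0.69, 0.262 → R0 = 2.476
x·lx·mx: 0, 0, 3.048, 2.07, 1.048 → Σ = 6.166
T = 6.166 / 2.476 = 2.490307… → 2.49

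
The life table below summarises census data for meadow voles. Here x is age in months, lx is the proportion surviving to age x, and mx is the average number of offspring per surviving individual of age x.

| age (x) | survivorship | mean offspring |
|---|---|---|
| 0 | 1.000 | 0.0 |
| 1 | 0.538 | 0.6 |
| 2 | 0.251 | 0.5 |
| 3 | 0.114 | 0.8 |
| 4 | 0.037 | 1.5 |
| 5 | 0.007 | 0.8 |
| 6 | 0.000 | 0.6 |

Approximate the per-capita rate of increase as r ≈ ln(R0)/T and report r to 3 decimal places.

R0 = Σ lx·mx = 0 + 0.3228 + 0.1255 + 0.0912 + 0.0555 + 0.0056 + 0 = 0.6006
Σ x·lx·mx = 1.0974; T = 1.0974/0.6006 = 1.82717…
r ≈ ln(R0)/T = ln(0.6006)/1.82717… = -0.27902… → -0.279

-0.279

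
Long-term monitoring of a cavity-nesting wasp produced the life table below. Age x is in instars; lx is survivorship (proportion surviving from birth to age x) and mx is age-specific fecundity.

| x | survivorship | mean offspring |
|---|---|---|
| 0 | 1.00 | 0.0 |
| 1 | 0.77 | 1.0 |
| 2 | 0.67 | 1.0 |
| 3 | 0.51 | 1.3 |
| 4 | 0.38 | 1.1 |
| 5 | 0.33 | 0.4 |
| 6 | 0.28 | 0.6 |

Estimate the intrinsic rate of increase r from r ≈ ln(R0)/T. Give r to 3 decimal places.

R0 = Σ lx·mx = 0 + 0.77 + 0.67 + 0.663 + 0.418 + 0.132 + 0.168 = 2.821
Σ x·lx·mx = 7.439; T = 7.439/2.821 = 2.63701…
r ≈ ln(R0)/T = ln(2.821)/2.63701… = 0.39328… → 0.393

0.393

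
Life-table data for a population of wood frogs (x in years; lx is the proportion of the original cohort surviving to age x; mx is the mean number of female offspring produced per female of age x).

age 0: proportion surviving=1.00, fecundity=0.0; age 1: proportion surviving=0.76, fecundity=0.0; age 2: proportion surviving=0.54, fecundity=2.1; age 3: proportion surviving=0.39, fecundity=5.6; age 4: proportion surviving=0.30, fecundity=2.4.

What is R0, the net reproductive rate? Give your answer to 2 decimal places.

lx·mx by age: 0, 0, 1.134, 2.184, 0.72
R0 = Σ lx·mx = 4.038 → 4.04

4.04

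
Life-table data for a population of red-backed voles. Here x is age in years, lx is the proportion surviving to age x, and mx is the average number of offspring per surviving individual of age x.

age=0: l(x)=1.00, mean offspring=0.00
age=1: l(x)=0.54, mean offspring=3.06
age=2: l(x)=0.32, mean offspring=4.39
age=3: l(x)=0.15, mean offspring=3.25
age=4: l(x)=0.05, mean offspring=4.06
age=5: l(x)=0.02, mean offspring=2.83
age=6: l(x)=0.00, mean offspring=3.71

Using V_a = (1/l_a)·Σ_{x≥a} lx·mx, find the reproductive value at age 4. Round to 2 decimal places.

lx·mx for x ≥ 4: 0.203, 0.0566, 0 → sum = 0.2596
V_4 = 0.2596 / l_4 = 0.2596 / 0.05 = 5.192 → 5.19

5.19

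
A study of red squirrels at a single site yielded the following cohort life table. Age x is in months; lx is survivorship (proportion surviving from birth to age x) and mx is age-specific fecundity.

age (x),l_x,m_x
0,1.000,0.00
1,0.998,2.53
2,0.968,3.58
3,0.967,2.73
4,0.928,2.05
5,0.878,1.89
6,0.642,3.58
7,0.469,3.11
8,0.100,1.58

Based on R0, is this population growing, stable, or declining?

R0 = Σ lx·mx = 0 + 2.52494 + 3.46544 + 2.63991 + 1.9024 + 1.65942 + 2.29836 + 1.45859 + 0.158 = 16.10706
R0 > 1, so the population is growing.

growing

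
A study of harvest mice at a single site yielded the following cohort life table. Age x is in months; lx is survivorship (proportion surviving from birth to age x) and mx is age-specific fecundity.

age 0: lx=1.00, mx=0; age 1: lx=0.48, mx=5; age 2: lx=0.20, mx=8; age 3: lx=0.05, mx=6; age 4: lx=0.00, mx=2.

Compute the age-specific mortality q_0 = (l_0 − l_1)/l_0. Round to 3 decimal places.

0.520

q_0 = (l_0 − l_1) / l_0 = (1 − 0.48) / 1
     = 0.52 / 1 = 0.52 → 0.520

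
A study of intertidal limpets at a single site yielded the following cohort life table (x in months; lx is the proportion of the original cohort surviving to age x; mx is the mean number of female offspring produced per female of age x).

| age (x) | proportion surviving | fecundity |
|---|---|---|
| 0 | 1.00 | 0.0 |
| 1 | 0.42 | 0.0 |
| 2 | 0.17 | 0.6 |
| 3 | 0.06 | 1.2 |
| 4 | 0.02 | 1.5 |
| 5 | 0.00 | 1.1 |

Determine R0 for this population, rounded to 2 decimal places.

lx·mx by age: 0, 0, 0.102, 0.072, 0.03, 0
R0 = Σ lx·mx = 0.204 → 0.20

0.20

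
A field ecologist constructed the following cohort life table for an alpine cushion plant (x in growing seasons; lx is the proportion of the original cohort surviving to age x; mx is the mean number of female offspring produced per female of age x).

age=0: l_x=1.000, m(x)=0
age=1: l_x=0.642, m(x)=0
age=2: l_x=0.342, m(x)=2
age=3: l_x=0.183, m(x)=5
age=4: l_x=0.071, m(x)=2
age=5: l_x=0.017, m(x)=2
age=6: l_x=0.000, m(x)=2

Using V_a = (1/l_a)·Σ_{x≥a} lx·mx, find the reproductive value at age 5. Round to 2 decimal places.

lx·mx for x ≥ 5: 0.034, 0 → sum = 0.034
V_5 = 0.034 / l_5 = 0.034 / 0.017 = 2 → 2.00

2.00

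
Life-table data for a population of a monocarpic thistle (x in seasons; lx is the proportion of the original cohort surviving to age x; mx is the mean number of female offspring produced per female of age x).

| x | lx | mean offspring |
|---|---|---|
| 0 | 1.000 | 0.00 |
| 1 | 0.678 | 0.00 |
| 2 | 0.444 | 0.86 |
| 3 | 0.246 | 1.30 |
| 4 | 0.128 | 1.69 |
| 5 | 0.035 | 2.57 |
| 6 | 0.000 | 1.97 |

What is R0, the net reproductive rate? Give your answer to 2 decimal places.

1.01

lx·mx by age: 0, 0, 0.38184, 0.3198, 0.21632, 0.08995, 0
R0 = Σ lx·mx = 1.00791 → 1.01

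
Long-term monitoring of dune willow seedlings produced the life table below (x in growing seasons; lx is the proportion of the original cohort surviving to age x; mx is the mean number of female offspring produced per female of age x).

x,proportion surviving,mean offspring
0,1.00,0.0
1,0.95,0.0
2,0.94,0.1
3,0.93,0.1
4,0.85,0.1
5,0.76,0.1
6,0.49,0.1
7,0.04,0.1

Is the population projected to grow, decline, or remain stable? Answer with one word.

R0 = Σ lx·mx = 0 + 0 + 0.094 + 0.093 + 0.085 + 0.076 + 0.049 + 0.004 = 0.401
R0 < 1, so the population is declining.

declining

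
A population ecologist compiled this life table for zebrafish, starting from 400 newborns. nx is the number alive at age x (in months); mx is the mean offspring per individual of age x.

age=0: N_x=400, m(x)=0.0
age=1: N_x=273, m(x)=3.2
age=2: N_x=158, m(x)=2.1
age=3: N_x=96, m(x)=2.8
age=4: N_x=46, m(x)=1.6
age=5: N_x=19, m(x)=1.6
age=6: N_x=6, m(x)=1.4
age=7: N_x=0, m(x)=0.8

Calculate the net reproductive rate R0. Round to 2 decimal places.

lx = nx/n0 = nx/400: 1, 0.6825, 0.395, 0.24, 0.115, 0.0475, 0.015, 0
lx·mx by age: 0, 2.184, 0.8295, 0.672, 0.184, 0.076, 0.021, 0
R0 = Σ lx·mx = 3.9665 → 3.97

3.97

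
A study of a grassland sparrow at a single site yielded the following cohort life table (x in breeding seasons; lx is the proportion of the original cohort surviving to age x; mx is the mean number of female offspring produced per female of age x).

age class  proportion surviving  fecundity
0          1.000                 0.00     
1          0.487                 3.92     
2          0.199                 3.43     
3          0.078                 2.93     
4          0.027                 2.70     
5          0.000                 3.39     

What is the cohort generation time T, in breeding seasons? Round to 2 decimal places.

1.47

lx·mx: 0, 1.90904, 0.68257, 0.22854, 0.0729, 0 → R0 = 2.89305
x·lx·mx: 0, 1.90904, 1.36514, 0.68562, 0.2916, 0 → Σ = 4.2514
T = 4.2514 / 2.89305 = 1.469522… → 1.47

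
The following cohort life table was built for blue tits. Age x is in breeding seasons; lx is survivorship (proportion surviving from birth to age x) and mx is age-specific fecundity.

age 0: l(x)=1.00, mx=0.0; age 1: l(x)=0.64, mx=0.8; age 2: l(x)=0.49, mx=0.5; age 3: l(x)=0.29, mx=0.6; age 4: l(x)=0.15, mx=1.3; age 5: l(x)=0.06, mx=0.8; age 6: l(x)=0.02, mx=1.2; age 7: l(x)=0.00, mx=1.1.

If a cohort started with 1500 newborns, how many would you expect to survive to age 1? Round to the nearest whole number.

960

Expected survivors = N0 · l_1 = 1500 × 0.64 = 960 → 960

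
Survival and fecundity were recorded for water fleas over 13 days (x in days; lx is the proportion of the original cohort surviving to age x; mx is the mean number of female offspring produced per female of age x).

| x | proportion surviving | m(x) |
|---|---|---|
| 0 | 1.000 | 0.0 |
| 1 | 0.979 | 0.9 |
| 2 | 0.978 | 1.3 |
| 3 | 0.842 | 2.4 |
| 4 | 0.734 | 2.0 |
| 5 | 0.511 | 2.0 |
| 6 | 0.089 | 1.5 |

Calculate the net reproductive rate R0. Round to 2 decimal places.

lx·mx by age: 0, 0.8811, 1.2714, 2.0208, 1.468, 1.022, 0.1335
R0 = Σ lx·mx = 6.7968 → 6.80

6.80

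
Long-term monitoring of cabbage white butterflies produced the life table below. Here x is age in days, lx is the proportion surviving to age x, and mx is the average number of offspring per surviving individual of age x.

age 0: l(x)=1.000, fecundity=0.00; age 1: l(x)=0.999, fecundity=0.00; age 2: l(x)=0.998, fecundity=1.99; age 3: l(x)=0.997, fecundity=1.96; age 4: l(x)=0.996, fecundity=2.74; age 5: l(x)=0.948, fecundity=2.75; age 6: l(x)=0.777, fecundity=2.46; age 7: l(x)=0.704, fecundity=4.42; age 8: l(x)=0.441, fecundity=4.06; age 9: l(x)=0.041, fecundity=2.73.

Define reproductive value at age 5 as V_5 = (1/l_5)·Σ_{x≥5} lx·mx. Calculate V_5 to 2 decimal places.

lx·mx for x ≥ 5: 2.607, 1.91142, 3.11168, 1.79046, 0.11193 → sum = 9.53249
V_5 = 9.53249 / l_5 = 9.53249 / 0.948 = 10.055369… → 10.06

10.06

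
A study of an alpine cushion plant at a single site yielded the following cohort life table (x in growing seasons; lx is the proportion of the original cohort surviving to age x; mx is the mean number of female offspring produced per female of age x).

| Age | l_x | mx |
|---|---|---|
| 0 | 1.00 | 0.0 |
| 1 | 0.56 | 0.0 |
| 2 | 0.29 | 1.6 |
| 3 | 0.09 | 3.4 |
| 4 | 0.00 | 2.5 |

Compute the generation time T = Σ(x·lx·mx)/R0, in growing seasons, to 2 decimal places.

2.40

lx·mx: 0, 0, 0.464, 0.306, 0 → R0 = 0.77
x·lx·mx: 0, 0, 0.928, 0.918, 0 → Σ = 1.846
T = 1.846 / 0.77 = 2.397403… → 2.40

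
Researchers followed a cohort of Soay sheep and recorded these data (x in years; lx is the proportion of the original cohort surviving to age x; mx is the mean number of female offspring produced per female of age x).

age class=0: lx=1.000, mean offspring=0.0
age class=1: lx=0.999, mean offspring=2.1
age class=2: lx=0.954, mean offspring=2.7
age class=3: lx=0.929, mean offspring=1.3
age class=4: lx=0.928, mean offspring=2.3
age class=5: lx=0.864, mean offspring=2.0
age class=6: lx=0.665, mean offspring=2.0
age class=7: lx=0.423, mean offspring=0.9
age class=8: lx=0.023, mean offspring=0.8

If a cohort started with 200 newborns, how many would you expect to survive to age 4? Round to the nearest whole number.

186

Expected survivors = N0 · l_4 = 200 × 0.928 = 185.6 → 186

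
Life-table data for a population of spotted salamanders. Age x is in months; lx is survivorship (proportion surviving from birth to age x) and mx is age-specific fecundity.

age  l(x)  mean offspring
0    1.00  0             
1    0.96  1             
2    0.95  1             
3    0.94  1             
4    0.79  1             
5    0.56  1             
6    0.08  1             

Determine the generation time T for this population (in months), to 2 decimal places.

lx·mx: 0, 0.96, 0.95, 0.94, 0.79, 0.56, 0.08 → R0 = 4.28
x·lx·mx: 0, 0.96, 1.9, 2.82, 3.16, 2.8, 0.48 → Σ = 12.12
T = 12.12 / 4.28 = 2.831776… → 2.83

2.83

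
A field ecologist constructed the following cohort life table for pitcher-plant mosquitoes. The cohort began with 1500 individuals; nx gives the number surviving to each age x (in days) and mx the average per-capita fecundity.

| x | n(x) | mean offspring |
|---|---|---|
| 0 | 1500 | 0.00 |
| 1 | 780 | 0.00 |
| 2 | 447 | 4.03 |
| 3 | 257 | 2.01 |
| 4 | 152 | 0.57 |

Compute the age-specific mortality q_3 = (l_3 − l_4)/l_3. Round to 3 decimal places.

lx = nx/n0 = nx/1500: 1, 0.52, 0.298, 0.17133…, 0.10133…
q_3 = (l_3 − l_4) / l_3 = (0.171333… − 0.101333…) / 0.171333…
     = 0.07… / 0.171333… = 0.40856… → 0.409

0.409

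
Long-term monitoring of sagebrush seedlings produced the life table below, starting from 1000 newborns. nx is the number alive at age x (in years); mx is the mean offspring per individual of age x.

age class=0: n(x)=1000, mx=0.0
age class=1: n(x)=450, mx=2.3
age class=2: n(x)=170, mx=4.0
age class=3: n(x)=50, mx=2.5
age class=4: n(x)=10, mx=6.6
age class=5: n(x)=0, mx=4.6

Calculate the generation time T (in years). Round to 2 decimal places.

1.59

lx = nx/n0 = nx/1000: 1, 0.45, 0.17, 0.05, 0.01, 0
lx·mx: 0, 1.035, 0.68, 0.125, 0.066, 0 → R0 = 1.906
x·lx·mx: 0, 1.035, 1.36, 0.375, 0.264, 0 → Σ = 3.034
T = 3.034 / 1.906 = 1.591815… → 1.59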